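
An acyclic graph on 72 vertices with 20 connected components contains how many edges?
52 (Each of the 20 component trees on V_i vertices has V_i - 1 edges; summing gives V - C = 72 - 20 = 52)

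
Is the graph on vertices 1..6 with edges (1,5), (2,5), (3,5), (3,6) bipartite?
Yes. Partition: {1, 2, 3, 4}, {5, 6}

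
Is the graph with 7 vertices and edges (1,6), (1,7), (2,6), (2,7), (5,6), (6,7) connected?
No, it has 3 components: {1, 2, 5, 6, 7}, {3}, {4}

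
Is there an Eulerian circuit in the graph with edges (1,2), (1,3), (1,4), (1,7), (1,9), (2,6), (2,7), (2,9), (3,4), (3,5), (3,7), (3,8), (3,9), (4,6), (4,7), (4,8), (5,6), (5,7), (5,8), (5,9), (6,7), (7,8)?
No (4 vertices have odd degree: {1, 4, 5, 7}; Eulerian circuit requires 0)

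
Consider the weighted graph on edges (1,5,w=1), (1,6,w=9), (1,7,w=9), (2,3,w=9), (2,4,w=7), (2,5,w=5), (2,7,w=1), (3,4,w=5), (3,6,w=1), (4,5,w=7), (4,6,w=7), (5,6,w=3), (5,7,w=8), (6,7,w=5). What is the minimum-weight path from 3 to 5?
4 (path: 3 -> 6 -> 5; weights 1 + 3 = 4)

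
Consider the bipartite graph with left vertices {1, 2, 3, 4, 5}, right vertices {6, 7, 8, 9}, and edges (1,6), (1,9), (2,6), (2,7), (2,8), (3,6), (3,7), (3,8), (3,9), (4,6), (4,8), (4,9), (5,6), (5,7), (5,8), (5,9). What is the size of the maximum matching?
4 (matching: (1,9), (2,8), (3,7), (4,6); upper bound min(|L|,|R|) = min(5,4) = 4)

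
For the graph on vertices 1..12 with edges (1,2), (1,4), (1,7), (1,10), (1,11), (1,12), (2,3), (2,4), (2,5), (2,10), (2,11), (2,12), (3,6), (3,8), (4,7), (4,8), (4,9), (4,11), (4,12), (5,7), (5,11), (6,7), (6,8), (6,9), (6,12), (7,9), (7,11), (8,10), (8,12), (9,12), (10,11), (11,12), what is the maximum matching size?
6 (matching: (1,10), (2,4), (3,8), (5,7), (6,9), (11,12); upper bound floor(n/2) = floor(12/2) = 6)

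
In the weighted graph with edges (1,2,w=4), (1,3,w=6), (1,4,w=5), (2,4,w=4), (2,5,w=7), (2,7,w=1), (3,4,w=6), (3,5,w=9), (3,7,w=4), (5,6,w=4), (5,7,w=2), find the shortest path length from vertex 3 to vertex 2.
5 (path: 3 -> 7 -> 2; weights 4 + 1 = 5)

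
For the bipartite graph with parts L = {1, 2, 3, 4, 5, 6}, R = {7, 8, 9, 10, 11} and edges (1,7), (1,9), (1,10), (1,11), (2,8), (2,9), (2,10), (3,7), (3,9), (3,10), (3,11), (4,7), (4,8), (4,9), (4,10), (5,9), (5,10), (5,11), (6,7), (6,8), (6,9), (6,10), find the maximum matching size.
5 (matching: (1,11), (2,10), (3,9), (4,8), (6,7); upper bound min(|L|,|R|) = min(6,5) = 5)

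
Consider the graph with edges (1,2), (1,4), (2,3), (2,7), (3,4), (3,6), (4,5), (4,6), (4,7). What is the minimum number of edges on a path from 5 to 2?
3 (path: 5 -> 4 -> 7 -> 2, 3 edges)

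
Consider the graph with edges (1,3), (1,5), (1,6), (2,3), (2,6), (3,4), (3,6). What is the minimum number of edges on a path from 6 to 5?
2 (path: 6 -> 1 -> 5, 2 edges)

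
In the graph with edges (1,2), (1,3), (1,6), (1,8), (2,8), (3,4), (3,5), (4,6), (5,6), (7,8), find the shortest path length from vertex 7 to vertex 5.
4 (path: 7 -> 8 -> 1 -> 6 -> 5, 4 edges)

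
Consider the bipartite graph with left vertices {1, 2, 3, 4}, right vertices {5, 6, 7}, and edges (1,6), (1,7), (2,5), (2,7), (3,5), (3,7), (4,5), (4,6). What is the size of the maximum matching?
3 (matching: (1,7), (2,5), (4,6); upper bound min(|L|,|R|) = min(4,3) = 3)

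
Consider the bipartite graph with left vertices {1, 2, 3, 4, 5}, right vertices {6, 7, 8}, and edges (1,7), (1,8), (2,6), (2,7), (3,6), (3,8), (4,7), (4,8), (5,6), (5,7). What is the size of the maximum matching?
3 (matching: (1,8), (2,7), (3,6); upper bound min(|L|,|R|) = min(5,3) = 3)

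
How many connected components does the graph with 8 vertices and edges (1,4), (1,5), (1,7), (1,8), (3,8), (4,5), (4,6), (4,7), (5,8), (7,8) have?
2 (components: {1, 3, 4, 5, 6, 7, 8}, {2})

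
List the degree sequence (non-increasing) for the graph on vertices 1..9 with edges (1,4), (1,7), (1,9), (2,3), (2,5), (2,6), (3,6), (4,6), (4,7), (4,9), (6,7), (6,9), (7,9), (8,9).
[5, 5, 4, 4, 3, 3, 2, 1, 1] (degrees: deg(1)=3, deg(2)=3, deg(3)=2, deg(4)=4, deg(5)=1, deg(6)=5, deg(7)=4, deg(8)=1, deg(9)=5)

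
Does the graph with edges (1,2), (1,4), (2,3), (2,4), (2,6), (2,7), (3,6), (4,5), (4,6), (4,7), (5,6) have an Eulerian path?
Yes (the graph is connected and exactly 2 vertices have odd degree: {2, 4}; any Eulerian path must start and end at those)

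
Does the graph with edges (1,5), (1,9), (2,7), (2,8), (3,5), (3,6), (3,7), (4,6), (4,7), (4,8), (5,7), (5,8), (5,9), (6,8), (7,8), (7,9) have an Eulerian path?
No (6 vertices have odd degree: {3, 4, 5, 6, 8, 9}; Eulerian path requires 0 or 2)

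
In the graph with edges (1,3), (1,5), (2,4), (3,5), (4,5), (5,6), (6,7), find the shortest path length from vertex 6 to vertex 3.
2 (path: 6 -> 5 -> 3, 2 edges)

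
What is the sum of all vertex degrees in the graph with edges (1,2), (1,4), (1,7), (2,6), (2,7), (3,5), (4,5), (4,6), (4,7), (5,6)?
20 (handshake: sum of degrees = 2|E| = 2 x 10 = 20)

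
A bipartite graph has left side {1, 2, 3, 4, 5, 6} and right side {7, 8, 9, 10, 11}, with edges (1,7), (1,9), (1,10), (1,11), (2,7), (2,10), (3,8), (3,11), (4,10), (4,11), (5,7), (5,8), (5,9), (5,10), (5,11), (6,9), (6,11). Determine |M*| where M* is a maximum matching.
5 (matching: (1,11), (2,10), (3,8), (5,7), (6,9); upper bound min(|L|,|R|) = min(6,5) = 5)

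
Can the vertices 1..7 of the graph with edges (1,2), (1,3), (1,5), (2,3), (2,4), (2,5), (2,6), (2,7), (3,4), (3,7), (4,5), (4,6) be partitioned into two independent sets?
No (odd cycle of length 3: 5 -> 1 -> 2 -> 5)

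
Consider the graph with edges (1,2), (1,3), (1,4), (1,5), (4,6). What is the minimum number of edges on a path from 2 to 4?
2 (path: 2 -> 1 -> 4, 2 edges)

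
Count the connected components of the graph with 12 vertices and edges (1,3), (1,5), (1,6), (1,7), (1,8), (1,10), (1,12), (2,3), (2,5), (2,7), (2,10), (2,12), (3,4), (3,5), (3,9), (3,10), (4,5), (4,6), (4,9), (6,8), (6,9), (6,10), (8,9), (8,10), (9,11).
1 (components: {1, 2, 3, 4, 5, 6, 7, 8, 9, 10, 11, 12})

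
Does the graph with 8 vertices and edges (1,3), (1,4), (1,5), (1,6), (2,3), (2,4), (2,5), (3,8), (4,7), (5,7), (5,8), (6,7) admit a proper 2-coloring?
Yes. Partition: {1, 2, 7, 8}, {3, 4, 5, 6}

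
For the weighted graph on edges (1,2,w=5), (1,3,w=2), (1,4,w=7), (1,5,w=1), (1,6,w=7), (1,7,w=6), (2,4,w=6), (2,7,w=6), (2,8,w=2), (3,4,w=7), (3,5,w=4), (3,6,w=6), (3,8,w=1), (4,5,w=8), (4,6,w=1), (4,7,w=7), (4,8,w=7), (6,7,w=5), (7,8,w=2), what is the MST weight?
14 (MST edges: (1,3,w=2), (1,5,w=1), (2,8,w=2), (3,8,w=1), (4,6,w=1), (6,7,w=5), (7,8,w=2); sum of weights 2 + 1 + 2 + 1 + 1 + 5 + 2 = 14)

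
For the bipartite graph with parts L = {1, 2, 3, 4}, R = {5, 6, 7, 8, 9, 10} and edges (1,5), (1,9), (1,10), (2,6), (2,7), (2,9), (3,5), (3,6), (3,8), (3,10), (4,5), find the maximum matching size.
4 (matching: (1,10), (2,9), (3,8), (4,5); upper bound min(|L|,|R|) = min(4,6) = 4)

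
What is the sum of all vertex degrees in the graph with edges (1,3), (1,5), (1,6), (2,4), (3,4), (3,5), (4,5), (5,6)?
16 (handshake: sum of degrees = 2|E| = 2 x 8 = 16)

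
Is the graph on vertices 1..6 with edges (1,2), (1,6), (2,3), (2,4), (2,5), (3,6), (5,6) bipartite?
Yes. Partition: {1, 3, 4, 5}, {2, 6}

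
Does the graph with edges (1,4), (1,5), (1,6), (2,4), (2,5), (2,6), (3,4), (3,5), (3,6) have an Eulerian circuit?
No (6 vertices have odd degree: {1, 2, 3, 4, 5, 6}; Eulerian circuit requires 0)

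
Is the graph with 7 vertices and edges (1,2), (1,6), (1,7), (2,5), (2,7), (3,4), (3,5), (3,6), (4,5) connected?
Yes (BFS from 1 visits [1, 2, 6, 7, 5, 3, 4] — all 7 vertices reached)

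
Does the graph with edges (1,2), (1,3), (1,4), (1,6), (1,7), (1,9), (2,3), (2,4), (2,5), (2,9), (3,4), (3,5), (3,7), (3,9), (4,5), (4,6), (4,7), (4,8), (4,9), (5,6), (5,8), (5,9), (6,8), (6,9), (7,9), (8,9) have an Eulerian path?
Yes (the graph is connected and exactly 2 vertices have odd degree: {2, 6}; any Eulerian path must start and end at those)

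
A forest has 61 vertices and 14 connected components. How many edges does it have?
47 (Each of the 14 component trees on V_i vertices has V_i - 1 edges; summing gives V - C = 61 - 14 = 47)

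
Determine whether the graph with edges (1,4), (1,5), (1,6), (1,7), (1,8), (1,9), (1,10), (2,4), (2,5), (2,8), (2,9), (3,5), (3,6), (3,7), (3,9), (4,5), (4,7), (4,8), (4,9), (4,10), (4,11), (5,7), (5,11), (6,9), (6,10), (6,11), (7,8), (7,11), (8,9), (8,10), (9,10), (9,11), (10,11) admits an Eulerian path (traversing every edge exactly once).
Yes (the graph is connected and exactly 2 vertices have odd degree: {1, 6}; any Eulerian path must start and end at those)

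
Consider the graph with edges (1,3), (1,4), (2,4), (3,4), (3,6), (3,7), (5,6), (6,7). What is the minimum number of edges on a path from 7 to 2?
3 (path: 7 -> 3 -> 4 -> 2, 3 edges)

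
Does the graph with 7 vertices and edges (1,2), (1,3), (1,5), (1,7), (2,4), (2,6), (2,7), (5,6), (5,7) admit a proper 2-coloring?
No (odd cycle of length 3: 5 -> 1 -> 7 -> 5)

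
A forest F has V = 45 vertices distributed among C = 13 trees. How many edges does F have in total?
32 (Each of the 13 component trees on V_i vertices has V_i - 1 edges; summing gives V - C = 45 - 13 = 32)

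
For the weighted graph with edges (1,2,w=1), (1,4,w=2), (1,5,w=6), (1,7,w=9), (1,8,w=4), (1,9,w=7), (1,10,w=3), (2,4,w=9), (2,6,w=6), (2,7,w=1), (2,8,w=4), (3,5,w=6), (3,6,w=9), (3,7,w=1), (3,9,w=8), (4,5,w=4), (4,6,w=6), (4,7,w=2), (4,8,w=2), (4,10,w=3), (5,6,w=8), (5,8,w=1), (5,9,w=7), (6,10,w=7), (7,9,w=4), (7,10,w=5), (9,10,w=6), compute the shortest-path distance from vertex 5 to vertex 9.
7 (path: 5 -> 9; weights 7 = 7)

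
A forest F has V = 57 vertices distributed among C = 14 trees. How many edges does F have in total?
43 (Each of the 14 component trees on V_i vertices has V_i - 1 edges; summing gives V - C = 57 - 14 = 43)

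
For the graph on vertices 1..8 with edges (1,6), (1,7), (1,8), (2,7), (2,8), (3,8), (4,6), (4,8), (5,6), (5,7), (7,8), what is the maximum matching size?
3 (matching: (1,8), (2,7), (4,6); upper bound floor(n/2) = floor(8/2) = 4)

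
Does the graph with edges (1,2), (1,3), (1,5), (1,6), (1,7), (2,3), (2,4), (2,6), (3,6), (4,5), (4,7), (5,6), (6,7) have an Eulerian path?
No (6 vertices have odd degree: {1, 3, 4, 5, 6, 7}; Eulerian path requires 0 or 2)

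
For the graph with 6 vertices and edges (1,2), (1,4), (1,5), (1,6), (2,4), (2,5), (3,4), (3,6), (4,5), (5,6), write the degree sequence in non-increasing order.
[4, 4, 4, 3, 3, 2] (degrees: deg(1)=4, deg(2)=3, deg(3)=2, deg(4)=4, deg(5)=4, deg(6)=3)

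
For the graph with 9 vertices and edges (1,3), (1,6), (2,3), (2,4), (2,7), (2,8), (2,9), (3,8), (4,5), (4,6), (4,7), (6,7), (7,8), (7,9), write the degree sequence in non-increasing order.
[5, 5, 4, 3, 3, 3, 2, 2, 1] (degrees: deg(1)=2, deg(2)=5, deg(3)=3, deg(4)=4, deg(5)=1, deg(6)=3, deg(7)=5, deg(8)=3, deg(9)=2)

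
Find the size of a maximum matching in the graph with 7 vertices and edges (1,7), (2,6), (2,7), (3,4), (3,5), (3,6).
3 (matching: (1,7), (2,6), (3,5); upper bound floor(n/2) = floor(7/2) = 3)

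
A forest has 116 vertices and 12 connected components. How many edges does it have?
104 (Each of the 12 component trees on V_i vertices has V_i - 1 edges; summing gives V - C = 116 - 12 = 104)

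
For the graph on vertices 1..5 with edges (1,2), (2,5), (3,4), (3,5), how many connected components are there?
1 (components: {1, 2, 3, 4, 5})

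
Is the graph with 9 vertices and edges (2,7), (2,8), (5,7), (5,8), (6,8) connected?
No, it has 5 components: {1}, {2, 5, 6, 7, 8}, {3}, {4}, {9}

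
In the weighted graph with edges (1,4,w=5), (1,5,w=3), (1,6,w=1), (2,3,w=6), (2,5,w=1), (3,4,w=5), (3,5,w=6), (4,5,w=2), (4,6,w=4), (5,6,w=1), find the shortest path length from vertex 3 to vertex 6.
7 (path: 3 -> 5 -> 6; weights 6 + 1 = 7)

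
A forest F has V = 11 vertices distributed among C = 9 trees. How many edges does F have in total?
2 (Each of the 9 component trees on V_i vertices has V_i - 1 edges; summing gives V - C = 11 - 9 = 2)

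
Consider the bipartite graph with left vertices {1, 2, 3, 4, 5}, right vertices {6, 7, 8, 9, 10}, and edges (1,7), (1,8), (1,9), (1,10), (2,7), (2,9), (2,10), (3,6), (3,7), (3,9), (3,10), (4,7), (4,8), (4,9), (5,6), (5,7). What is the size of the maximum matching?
5 (matching: (1,10), (2,9), (3,7), (4,8), (5,6); upper bound min(|L|,|R|) = min(5,5) = 5)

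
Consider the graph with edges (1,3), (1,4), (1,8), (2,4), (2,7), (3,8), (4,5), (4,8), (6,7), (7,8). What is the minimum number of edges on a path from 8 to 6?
2 (path: 8 -> 7 -> 6, 2 edges)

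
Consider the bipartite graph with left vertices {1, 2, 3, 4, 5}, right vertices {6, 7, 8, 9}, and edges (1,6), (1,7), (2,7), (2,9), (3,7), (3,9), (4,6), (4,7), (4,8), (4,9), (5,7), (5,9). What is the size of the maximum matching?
4 (matching: (1,6), (2,9), (3,7), (4,8); upper bound min(|L|,|R|) = min(5,4) = 4)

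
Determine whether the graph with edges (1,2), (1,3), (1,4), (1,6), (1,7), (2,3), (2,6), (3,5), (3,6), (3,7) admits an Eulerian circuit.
No (6 vertices have odd degree: {1, 2, 3, 4, 5, 6}; Eulerian circuit requires 0)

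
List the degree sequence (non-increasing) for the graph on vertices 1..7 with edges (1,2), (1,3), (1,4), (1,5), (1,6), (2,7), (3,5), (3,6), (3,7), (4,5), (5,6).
[5, 4, 4, 3, 2, 2, 2] (degrees: deg(1)=5, deg(2)=2, deg(3)=4, deg(4)=2, deg(5)=4, deg(6)=3, deg(7)=2)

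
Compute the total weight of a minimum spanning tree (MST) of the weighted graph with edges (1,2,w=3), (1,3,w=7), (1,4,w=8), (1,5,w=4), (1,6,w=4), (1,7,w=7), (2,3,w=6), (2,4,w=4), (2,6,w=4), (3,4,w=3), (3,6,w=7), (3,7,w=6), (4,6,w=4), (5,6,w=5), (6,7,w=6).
24 (MST edges: (1,2,w=3), (1,5,w=4), (1,6,w=4), (2,4,w=4), (3,4,w=3), (3,7,w=6); sum of weights 3 + 4 + 4 + 4 + 3 + 6 = 24)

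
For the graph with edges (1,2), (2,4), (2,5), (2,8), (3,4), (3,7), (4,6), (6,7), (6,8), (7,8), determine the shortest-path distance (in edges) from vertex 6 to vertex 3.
2 (path: 6 -> 4 -> 3, 2 edges)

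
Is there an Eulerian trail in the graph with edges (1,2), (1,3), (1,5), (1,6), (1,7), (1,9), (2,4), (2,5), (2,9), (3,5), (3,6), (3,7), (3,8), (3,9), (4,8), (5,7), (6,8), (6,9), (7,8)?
Yes — and in fact it has an Eulerian circuit (the graph is connected and all 9 vertices have even degree)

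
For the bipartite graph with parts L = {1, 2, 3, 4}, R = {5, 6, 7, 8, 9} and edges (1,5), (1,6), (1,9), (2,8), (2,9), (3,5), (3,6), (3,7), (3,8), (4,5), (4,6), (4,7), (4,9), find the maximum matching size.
4 (matching: (1,9), (2,8), (3,7), (4,6); upper bound min(|L|,|R|) = min(4,5) = 4)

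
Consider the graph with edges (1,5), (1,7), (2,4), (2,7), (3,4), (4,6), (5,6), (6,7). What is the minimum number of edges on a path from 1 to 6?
2 (path: 1 -> 7 -> 6, 2 edges)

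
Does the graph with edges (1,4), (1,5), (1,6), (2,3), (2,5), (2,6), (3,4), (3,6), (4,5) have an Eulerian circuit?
No (6 vertices have odd degree: {1, 2, 3, 4, 5, 6}; Eulerian circuit requires 0)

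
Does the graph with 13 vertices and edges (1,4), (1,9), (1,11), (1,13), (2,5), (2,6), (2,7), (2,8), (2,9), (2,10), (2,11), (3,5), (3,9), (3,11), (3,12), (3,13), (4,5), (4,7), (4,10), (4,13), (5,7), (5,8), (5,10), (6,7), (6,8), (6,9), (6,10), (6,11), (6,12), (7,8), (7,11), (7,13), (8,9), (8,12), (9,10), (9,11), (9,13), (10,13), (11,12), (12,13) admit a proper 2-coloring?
No (odd cycle of length 3: 13 -> 1 -> 4 -> 13)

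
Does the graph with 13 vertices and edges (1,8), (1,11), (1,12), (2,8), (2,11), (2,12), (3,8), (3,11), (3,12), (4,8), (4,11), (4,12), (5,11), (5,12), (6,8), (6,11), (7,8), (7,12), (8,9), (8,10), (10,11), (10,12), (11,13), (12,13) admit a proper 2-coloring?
Yes. Partition: {1, 2, 3, 4, 5, 6, 7, 9, 10, 13}, {8, 11, 12}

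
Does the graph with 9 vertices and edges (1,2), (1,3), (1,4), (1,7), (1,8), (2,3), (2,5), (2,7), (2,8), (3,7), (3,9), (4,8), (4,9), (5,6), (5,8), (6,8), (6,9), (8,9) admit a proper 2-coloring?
No (odd cycle of length 3: 8 -> 1 -> 2 -> 8)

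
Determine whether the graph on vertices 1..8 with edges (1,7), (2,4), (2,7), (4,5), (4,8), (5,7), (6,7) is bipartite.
Yes. Partition: {1, 2, 3, 5, 6, 8}, {4, 7}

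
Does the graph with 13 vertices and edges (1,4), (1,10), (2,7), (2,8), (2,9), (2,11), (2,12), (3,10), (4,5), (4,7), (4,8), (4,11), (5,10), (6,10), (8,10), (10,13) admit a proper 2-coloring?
Yes. Partition: {1, 3, 5, 6, 7, 8, 9, 11, 12, 13}, {2, 4, 10}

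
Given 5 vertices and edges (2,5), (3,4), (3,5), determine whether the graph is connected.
No, it has 2 components: {1}, {2, 3, 4, 5}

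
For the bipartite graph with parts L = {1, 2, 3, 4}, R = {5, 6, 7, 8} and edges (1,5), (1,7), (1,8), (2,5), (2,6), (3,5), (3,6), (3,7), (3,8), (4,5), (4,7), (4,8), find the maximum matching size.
4 (matching: (1,8), (2,6), (3,7), (4,5); upper bound min(|L|,|R|) = min(4,4) = 4)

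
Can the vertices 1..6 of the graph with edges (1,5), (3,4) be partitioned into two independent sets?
Yes. Partition: {1, 2, 3, 6}, {4, 5}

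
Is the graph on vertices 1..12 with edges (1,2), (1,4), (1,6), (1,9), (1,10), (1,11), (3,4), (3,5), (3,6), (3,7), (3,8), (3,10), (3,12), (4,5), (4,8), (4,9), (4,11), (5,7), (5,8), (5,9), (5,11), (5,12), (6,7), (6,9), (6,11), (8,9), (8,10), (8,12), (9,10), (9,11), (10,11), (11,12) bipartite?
No (odd cycle of length 3: 4 -> 1 -> 9 -> 4)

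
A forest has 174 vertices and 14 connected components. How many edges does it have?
160 (Each of the 14 component trees on V_i vertices has V_i - 1 edges; summing gives V - C = 174 - 14 = 160)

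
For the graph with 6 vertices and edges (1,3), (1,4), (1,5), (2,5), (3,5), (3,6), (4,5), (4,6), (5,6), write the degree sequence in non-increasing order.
[5, 3, 3, 3, 3, 1] (degrees: deg(1)=3, deg(2)=1, deg(3)=3, deg(4)=3, deg(5)=5, deg(6)=3)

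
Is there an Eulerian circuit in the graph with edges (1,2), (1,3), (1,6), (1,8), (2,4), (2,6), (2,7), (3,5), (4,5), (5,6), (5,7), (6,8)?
Yes (the graph is connected and all 8 vertices have even degree)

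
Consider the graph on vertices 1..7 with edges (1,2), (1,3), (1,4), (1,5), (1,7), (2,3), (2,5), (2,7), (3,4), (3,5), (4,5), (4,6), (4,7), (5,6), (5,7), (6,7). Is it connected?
Yes (BFS from 1 visits [1, 2, 3, 4, 5, 7, 6] — all 7 vertices reached)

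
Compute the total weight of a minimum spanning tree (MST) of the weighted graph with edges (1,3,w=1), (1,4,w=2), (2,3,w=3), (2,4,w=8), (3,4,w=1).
5 (MST edges: (1,3,w=1), (2,3,w=3), (3,4,w=1); sum of weights 1 + 3 + 1 = 5)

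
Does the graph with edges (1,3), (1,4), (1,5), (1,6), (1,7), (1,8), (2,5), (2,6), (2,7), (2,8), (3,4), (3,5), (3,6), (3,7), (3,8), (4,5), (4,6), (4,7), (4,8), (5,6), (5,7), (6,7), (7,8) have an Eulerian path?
Yes (the graph is connected and exactly 2 vertices have odd degree: {7, 8}; any Eulerian path must start and end at those)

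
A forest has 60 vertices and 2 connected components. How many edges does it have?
58 (Each of the 2 component trees on V_i vertices has V_i - 1 edges; summing gives V - C = 60 - 2 = 58)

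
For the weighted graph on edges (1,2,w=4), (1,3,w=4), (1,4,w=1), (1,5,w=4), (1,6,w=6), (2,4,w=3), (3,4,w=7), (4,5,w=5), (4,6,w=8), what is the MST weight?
18 (MST edges: (1,3,w=4), (1,4,w=1), (1,5,w=4), (1,6,w=6), (2,4,w=3); sum of weights 4 + 1 + 4 + 6 + 3 = 18)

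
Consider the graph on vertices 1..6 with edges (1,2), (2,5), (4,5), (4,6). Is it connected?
No, it has 2 components: {1, 2, 4, 5, 6}, {3}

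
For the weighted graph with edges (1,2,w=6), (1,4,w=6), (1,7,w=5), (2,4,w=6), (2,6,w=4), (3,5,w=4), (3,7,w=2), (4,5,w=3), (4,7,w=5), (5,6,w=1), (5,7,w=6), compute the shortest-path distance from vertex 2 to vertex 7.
11 (path: 2 -> 4 -> 7; weights 6 + 5 = 11)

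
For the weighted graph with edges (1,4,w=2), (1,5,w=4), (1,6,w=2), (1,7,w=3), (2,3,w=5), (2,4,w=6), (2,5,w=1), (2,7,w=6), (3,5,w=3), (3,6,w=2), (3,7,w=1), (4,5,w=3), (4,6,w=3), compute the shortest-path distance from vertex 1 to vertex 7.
3 (path: 1 -> 7; weights 3 = 3)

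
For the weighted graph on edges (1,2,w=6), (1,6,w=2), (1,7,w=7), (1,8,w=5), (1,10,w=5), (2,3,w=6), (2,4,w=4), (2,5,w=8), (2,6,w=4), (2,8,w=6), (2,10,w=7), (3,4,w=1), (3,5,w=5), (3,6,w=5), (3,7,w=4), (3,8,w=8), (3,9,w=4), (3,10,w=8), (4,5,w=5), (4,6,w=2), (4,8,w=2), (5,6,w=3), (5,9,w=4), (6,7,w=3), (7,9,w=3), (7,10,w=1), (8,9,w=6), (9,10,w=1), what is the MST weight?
19 (MST edges: (1,6,w=2), (2,6,w=4), (3,4,w=1), (4,6,w=2), (4,8,w=2), (5,6,w=3), (6,7,w=3), (7,10,w=1), (9,10,w=1); sum of weights 2 + 4 + 1 + 2 + 2 + 3 + 3 + 1 + 1 = 19)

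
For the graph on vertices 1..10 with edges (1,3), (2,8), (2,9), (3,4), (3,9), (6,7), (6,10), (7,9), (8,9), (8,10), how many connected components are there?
2 (components: {1, 2, 3, 4, 6, 7, 8, 9, 10}, {5})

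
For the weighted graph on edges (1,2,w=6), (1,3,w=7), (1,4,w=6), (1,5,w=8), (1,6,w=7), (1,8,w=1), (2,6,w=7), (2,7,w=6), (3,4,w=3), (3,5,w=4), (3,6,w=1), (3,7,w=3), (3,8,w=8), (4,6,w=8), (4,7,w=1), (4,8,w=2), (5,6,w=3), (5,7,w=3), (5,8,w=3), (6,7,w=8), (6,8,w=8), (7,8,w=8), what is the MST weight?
17 (MST edges: (1,2,w=6), (1,8,w=1), (3,6,w=1), (3,7,w=3), (4,7,w=1), (4,8,w=2), (5,8,w=3); sum of weights 6 + 1 + 1 + 3 + 1 + 2 + 3 = 17)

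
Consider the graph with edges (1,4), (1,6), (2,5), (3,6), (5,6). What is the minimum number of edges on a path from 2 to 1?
3 (path: 2 -> 5 -> 6 -> 1, 3 edges)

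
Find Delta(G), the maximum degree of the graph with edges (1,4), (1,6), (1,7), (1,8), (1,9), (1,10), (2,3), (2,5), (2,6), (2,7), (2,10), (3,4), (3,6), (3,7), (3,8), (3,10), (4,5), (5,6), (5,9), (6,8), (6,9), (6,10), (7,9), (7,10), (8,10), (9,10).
7 (attained at vertices 6, 10)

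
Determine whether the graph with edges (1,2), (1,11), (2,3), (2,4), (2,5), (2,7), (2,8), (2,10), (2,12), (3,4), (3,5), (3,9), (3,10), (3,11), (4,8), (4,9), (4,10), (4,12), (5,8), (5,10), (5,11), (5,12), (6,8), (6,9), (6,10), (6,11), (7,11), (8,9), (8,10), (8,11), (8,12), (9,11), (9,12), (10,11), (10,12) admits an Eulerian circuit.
Yes (the graph is connected and all 12 vertices have even degree)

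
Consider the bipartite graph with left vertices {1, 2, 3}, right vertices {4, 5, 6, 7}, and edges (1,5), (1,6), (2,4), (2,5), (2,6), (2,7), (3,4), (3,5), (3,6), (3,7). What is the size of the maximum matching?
3 (matching: (1,6), (2,7), (3,5); upper bound min(|L|,|R|) = min(3,4) = 3)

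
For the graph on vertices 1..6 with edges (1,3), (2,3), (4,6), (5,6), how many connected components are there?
2 (components: {1, 2, 3}, {4, 5, 6})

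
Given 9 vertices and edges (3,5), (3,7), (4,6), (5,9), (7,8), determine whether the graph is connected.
No, it has 4 components: {1}, {2}, {3, 5, 7, 8, 9}, {4, 6}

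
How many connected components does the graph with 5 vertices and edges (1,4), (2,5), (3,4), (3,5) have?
1 (components: {1, 2, 3, 4, 5})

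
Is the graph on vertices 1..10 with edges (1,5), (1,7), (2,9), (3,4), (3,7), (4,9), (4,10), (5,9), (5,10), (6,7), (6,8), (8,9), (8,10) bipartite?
Yes. Partition: {1, 3, 6, 9, 10}, {2, 4, 5, 7, 8}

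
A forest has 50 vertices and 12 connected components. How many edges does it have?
38 (Each of the 12 component trees on V_i vertices has V_i - 1 edges; summing gives V - C = 50 - 12 = 38)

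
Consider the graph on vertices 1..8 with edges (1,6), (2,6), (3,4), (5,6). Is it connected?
No, it has 4 components: {1, 2, 5, 6}, {3, 4}, {7}, {8}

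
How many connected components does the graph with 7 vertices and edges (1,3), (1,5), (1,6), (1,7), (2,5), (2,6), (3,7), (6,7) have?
2 (components: {1, 2, 3, 5, 6, 7}, {4})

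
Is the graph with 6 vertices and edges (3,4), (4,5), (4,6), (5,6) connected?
No, it has 3 components: {1}, {2}, {3, 4, 5, 6}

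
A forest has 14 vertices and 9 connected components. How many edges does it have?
5 (Each of the 9 component trees on V_i vertices has V_i - 1 edges; summing gives V - C = 14 - 9 = 5)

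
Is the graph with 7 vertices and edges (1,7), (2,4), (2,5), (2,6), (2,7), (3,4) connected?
Yes (BFS from 1 visits [1, 7, 2, 4, 5, 6, 3] — all 7 vertices reached)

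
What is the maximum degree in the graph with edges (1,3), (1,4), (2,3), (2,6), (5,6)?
2 (attained at vertices 1, 2, 3, 6)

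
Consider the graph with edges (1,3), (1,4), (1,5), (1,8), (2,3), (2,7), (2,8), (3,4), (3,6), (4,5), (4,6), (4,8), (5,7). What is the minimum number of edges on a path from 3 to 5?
2 (path: 3 -> 4 -> 5, 2 edges)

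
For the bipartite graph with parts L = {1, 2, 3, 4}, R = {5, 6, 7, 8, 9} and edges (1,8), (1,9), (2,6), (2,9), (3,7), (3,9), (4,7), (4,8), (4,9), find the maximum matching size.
4 (matching: (1,9), (2,6), (3,7), (4,8); upper bound min(|L|,|R|) = min(4,5) = 4)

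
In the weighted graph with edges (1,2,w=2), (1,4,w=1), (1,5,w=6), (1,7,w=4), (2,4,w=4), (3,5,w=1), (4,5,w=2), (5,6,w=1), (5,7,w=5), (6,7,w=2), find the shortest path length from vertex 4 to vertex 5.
2 (path: 4 -> 5; weights 2 = 2)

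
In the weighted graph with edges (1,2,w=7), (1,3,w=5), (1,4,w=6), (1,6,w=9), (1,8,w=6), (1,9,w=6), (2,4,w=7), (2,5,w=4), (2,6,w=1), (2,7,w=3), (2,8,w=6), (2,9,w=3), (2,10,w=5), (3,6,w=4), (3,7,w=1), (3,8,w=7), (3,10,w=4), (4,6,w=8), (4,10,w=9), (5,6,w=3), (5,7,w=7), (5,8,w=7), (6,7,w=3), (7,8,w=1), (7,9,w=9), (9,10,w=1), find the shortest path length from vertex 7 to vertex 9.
6 (path: 7 -> 2 -> 9; weights 3 + 3 = 6)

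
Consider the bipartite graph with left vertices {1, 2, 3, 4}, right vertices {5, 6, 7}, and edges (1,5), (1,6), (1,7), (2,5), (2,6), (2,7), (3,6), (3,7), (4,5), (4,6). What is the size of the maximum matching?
3 (matching: (1,7), (2,6), (4,5); upper bound min(|L|,|R|) = min(4,3) = 3)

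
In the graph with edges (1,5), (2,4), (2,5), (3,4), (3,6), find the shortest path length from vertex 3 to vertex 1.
4 (path: 3 -> 4 -> 2 -> 5 -> 1, 4 edges)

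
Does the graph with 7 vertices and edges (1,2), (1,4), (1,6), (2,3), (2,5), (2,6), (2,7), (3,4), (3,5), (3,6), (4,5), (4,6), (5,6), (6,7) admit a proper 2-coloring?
No (odd cycle of length 3: 4 -> 1 -> 6 -> 4)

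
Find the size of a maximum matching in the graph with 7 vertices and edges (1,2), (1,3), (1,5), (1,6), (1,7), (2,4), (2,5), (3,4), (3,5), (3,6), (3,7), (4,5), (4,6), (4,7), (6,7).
3 (matching: (1,6), (3,5), (4,7); upper bound floor(n/2) = floor(7/2) = 3)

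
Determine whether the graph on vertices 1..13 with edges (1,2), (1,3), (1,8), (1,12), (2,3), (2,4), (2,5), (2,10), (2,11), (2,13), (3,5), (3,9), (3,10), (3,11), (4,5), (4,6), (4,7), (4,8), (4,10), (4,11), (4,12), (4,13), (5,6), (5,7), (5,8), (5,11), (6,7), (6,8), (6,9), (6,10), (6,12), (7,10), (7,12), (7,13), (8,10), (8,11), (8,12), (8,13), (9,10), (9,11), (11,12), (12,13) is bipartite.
No (odd cycle of length 3: 3 -> 1 -> 2 -> 3)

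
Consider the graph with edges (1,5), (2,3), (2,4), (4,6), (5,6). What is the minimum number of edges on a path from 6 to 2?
2 (path: 6 -> 4 -> 2, 2 edges)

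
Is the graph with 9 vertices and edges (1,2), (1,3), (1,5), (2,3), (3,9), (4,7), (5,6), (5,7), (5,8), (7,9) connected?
Yes (BFS from 1 visits [1, 2, 3, 5, 9, 6, 7, 8, 4] — all 9 vertices reached)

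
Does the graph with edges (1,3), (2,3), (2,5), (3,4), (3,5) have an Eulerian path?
Yes (the graph is connected and exactly 2 vertices have odd degree: {1, 4}; any Eulerian path must start and end at those)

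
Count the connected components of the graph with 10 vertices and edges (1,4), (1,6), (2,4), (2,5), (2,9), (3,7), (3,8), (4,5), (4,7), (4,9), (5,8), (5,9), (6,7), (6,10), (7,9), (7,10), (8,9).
1 (components: {1, 2, 3, 4, 5, 6, 7, 8, 9, 10})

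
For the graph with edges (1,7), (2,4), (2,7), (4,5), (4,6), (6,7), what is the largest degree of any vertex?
3 (attained at vertices 4, 7)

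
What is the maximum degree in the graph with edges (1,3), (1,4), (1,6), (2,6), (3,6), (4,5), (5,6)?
4 (attained at vertex 6)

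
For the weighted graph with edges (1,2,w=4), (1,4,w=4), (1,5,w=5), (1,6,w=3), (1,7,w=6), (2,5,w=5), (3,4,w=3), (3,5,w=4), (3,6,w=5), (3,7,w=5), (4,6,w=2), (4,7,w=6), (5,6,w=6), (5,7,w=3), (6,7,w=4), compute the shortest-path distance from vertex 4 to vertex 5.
7 (path: 4 -> 3 -> 5; weights 3 + 4 = 7)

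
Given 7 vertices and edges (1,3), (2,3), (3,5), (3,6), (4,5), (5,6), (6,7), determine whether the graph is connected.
Yes (BFS from 1 visits [1, 3, 2, 5, 6, 4, 7] — all 7 vertices reached)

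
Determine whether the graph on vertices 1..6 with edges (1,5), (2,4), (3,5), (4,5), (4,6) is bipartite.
Yes. Partition: {1, 3, 4}, {2, 5, 6}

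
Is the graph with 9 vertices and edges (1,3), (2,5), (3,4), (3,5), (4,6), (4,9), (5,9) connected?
No, it has 3 components: {1, 2, 3, 4, 5, 6, 9}, {7}, {8}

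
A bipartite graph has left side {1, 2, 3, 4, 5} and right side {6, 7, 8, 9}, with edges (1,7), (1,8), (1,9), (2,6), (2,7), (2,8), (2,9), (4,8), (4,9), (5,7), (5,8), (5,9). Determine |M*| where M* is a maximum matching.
4 (matching: (1,9), (2,6), (4,8), (5,7); upper bound min(|L|,|R|) = min(5,4) = 4)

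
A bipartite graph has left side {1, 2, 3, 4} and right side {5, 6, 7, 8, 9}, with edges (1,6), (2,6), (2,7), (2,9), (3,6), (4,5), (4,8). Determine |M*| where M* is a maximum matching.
3 (matching: (1,6), (2,9), (4,8); upper bound min(|L|,|R|) = min(4,5) = 4)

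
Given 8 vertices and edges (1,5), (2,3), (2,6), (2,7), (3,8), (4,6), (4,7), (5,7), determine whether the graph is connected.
Yes (BFS from 1 visits [1, 5, 7, 2, 4, 3, 6, 8] — all 8 vertices reached)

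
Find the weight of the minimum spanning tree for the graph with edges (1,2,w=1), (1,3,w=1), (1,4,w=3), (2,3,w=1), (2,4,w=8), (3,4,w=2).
4 (MST edges: (1,2,w=1), (1,3,w=1), (3,4,w=2); sum of weights 1 + 1 + 2 = 4)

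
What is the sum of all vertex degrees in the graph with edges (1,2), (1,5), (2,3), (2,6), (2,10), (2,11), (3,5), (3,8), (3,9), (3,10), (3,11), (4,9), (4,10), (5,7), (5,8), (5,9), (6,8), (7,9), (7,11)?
38 (handshake: sum of degrees = 2|E| = 2 x 19 = 38)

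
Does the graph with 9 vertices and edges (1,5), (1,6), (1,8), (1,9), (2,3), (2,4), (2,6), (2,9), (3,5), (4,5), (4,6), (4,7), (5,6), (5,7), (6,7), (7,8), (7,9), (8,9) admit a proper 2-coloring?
No (odd cycle of length 3: 5 -> 1 -> 6 -> 5)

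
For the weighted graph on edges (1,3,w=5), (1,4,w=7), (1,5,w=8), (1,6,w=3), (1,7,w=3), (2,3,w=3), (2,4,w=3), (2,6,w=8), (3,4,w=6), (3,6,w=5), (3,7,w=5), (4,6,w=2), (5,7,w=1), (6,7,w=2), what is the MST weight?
14 (MST edges: (1,7,w=3), (2,3,w=3), (2,4,w=3), (4,6,w=2), (5,7,w=1), (6,7,w=2); sum of weights 3 + 3 + 3 + 2 + 1 + 2 = 14)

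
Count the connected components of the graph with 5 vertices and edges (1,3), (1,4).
3 (components: {1, 3, 4}, {2}, {5})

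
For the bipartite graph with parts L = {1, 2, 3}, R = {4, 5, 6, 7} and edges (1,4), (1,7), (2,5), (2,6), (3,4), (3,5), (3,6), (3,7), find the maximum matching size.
3 (matching: (1,7), (2,6), (3,5); upper bound min(|L|,|R|) = min(3,4) = 3)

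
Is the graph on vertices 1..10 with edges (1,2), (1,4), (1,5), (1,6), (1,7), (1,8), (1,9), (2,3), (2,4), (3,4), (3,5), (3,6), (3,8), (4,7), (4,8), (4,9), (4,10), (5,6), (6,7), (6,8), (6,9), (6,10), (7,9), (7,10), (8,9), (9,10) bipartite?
No (odd cycle of length 3: 4 -> 1 -> 7 -> 4)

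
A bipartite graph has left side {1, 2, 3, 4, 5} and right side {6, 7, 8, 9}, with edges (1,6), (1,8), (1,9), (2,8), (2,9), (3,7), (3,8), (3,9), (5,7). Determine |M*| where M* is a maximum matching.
4 (matching: (1,6), (2,8), (3,9), (5,7); upper bound min(|L|,|R|) = min(5,4) = 4)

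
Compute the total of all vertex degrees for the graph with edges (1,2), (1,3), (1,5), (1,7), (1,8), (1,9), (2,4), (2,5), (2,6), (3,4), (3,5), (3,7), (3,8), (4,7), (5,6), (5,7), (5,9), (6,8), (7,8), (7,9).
40 (handshake: sum of degrees = 2|E| = 2 x 20 = 40)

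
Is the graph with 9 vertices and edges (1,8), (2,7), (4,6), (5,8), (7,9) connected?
No, it has 4 components: {1, 5, 8}, {2, 7, 9}, {3}, {4, 6}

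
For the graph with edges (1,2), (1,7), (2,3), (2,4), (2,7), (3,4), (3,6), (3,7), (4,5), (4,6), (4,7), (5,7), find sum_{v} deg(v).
24 (handshake: sum of degrees = 2|E| = 2 x 12 = 24)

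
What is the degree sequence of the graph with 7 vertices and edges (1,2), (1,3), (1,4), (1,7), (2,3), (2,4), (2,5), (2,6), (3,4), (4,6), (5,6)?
[5, 4, 4, 3, 3, 2, 1] (degrees: deg(1)=4, deg(2)=5, deg(3)=3, deg(4)=4, deg(5)=2, deg(6)=3, deg(7)=1)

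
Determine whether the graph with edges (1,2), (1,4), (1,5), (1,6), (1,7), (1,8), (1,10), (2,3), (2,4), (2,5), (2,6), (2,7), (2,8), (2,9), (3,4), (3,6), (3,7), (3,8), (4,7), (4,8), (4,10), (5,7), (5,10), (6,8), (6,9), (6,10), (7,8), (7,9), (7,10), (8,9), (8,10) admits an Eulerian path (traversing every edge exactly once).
Yes (the graph is connected and exactly 2 vertices have odd degree: {1, 3}; any Eulerian path must start and end at those)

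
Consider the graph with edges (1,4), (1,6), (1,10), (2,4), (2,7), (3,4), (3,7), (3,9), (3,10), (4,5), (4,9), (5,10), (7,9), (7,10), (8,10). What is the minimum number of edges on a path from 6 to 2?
3 (path: 6 -> 1 -> 4 -> 2, 3 edges)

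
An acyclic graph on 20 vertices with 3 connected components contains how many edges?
17 (Each of the 3 component trees on V_i vertices has V_i - 1 edges; summing gives V - C = 20 - 3 = 17)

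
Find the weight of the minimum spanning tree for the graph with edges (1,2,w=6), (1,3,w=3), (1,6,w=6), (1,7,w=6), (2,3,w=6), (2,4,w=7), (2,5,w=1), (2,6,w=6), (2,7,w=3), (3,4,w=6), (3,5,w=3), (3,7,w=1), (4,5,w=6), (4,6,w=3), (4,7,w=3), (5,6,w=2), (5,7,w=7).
13 (MST edges: (1,3,w=3), (2,5,w=1), (2,7,w=3), (3,7,w=1), (4,6,w=3), (5,6,w=2); sum of weights 3 + 1 + 3 + 1 + 3 + 2 = 13)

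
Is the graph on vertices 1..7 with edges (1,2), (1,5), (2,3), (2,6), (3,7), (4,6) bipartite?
Yes. Partition: {1, 3, 6}, {2, 4, 5, 7}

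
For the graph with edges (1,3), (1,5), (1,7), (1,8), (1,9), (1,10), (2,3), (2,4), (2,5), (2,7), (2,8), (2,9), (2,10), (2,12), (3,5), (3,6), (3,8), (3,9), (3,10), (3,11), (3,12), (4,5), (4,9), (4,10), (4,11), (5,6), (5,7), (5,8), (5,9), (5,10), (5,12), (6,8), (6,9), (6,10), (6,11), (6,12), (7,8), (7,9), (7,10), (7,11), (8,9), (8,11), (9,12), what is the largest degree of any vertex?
10 (attained at vertex 5)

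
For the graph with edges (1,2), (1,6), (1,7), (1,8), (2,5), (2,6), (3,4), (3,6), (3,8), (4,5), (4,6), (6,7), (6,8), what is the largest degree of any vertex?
6 (attained at vertex 6)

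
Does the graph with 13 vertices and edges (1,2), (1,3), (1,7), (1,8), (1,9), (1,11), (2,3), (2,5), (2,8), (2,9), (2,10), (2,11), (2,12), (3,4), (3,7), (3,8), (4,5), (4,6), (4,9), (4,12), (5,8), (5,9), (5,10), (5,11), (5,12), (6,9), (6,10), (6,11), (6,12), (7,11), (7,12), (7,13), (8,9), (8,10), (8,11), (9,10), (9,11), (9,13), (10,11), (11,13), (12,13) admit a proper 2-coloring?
No (odd cycle of length 3: 11 -> 1 -> 7 -> 11)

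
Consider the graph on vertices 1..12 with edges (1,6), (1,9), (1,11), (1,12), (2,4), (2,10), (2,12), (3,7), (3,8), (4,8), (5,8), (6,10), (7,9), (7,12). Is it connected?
Yes (BFS from 1 visits [1, 6, 9, 11, 12, 10, 7, 2, 3, 4, 8, 5] — all 12 vertices reached)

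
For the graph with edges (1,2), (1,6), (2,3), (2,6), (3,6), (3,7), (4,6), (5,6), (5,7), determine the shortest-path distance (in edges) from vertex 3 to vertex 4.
2 (path: 3 -> 6 -> 4, 2 edges)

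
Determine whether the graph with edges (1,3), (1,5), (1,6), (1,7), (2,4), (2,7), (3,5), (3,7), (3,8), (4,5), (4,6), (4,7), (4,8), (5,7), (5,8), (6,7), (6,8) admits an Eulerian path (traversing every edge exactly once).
Yes (the graph is connected and exactly 2 vertices have odd degree: {4, 5}; any Eulerian path must start and end at those)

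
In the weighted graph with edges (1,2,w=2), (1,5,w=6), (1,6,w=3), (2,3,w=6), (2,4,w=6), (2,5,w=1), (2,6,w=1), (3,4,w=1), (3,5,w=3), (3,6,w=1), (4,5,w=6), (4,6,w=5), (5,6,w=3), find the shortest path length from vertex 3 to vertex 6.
1 (path: 3 -> 6; weights 1 = 1)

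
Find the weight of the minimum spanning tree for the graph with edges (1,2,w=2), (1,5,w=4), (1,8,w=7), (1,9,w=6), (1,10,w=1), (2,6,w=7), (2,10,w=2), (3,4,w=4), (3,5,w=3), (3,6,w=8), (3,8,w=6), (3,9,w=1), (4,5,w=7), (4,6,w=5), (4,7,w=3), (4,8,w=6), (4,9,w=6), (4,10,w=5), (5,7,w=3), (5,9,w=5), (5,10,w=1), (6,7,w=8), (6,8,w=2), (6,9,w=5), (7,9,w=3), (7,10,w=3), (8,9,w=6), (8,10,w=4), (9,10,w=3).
20 (MST edges: (1,2,w=2), (1,10,w=1), (3,5,w=3), (3,9,w=1), (4,7,w=3), (5,7,w=3), (5,10,w=1), (6,8,w=2), (8,10,w=4); sum of weights 2 + 1 + 3 + 1 + 3 + 3 + 1 + 2 + 4 = 20)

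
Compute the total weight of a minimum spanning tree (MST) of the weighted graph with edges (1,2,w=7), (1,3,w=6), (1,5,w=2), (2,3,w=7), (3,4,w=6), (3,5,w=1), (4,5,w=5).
15 (MST edges: (1,2,w=7), (1,5,w=2), (3,5,w=1), (4,5,w=5); sum of weights 7 + 2 + 1 + 5 = 15)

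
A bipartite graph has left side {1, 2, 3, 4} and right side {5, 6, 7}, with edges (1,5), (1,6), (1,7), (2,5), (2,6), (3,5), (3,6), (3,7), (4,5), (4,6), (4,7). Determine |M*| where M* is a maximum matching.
3 (matching: (1,7), (2,6), (3,5); upper bound min(|L|,|R|) = min(4,3) = 3)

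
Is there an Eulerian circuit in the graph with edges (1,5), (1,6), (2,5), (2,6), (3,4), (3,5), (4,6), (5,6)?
Yes (the graph is connected and all 6 vertices have even degree)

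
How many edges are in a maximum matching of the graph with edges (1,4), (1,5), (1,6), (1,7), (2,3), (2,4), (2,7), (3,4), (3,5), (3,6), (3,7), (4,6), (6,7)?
3 (matching: (1,6), (2,7), (3,5); upper bound floor(n/2) = floor(7/2) = 3)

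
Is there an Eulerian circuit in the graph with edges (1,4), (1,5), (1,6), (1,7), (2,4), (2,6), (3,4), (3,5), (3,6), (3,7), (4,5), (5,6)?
Yes (the graph is connected and all 7 vertices have even degree)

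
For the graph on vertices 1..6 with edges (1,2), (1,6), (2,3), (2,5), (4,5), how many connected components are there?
1 (components: {1, 2, 3, 4, 5, 6})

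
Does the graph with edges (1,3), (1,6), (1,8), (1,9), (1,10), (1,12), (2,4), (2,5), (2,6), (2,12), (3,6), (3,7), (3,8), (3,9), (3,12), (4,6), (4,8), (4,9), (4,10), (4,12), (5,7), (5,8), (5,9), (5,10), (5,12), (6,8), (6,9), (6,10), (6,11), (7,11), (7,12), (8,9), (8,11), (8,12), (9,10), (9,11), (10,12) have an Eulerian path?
Yes — and in fact it has an Eulerian circuit (the graph is connected and all 12 vertices have even degree)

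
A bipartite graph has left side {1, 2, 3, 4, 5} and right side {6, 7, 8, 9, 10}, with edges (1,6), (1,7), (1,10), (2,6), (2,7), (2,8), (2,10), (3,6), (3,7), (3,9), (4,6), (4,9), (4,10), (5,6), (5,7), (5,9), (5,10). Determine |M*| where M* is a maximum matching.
5 (matching: (1,10), (2,8), (3,9), (4,6), (5,7); upper bound min(|L|,|R|) = min(5,5) = 5)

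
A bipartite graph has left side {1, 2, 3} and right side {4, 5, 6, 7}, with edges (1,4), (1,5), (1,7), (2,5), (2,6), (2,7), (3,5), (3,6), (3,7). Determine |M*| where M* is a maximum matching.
3 (matching: (1,7), (2,6), (3,5); upper bound min(|L|,|R|) = min(3,4) = 3)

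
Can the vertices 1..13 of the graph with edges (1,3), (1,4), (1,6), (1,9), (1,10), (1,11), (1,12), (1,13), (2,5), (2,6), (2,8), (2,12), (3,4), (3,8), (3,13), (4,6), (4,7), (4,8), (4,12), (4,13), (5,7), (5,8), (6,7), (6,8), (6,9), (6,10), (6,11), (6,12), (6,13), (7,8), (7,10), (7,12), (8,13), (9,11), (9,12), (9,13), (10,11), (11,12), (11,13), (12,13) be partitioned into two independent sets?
No (odd cycle of length 3: 13 -> 1 -> 11 -> 13)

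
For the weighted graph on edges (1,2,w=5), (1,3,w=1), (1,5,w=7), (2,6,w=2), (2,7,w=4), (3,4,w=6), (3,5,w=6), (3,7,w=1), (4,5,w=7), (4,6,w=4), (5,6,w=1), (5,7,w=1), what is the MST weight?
10 (MST edges: (1,3,w=1), (2,6,w=2), (3,7,w=1), (4,6,w=4), (5,6,w=1), (5,7,w=1); sum of weights 1 + 2 + 1 + 4 + 1 + 1 = 10)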